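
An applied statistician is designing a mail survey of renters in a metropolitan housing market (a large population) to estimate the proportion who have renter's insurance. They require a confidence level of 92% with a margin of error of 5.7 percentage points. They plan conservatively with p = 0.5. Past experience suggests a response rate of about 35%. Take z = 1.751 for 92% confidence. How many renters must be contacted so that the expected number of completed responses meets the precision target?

Completed interviews needed: n₀ = 1.751² × 0.2500 / 0.057² ≈ 235.92 → 236.
At a 35% response rate, contacts needed = 236 / 0.35 ≈ 674.29 → 675.

675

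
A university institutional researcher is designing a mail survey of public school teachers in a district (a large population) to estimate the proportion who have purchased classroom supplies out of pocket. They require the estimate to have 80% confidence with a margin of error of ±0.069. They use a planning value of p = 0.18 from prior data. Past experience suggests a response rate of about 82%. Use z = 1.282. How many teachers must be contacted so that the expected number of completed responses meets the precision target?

Completed interviews needed: n₀ = 1.282² × 0.1476 / 0.069² ≈ 50.95 → 51.
At an 82% response rate, contacts needed = 51 / 0.82 ≈ 62.20 → 63.

63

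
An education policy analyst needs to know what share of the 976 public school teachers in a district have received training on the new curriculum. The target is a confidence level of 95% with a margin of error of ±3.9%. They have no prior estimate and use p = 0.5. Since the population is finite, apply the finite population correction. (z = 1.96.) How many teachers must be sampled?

384

Unadjusted: n₀ = 1.96² × 0.50 × 0.50 / 0.039² ≈ 631.43, so n₀ = 632.
Finite population correction with N = 976: n = n₀ / (1 + (n₀−1)/N) = 632 / (1 + 631/976) = 632 / 1.6465 ≈ 383.84.
Rounding up, n = 384.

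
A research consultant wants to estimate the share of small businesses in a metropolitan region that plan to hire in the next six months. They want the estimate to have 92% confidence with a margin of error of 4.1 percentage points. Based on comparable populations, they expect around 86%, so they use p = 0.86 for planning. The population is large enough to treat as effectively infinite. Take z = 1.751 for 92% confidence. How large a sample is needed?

With p = 0.86, p(1−p) = 0.1204.
n = z²·p(1−p)/E² = 1.751² × 0.1204 / 0.041² = 3.0660 × 0.1204 / 0.001681 ≈ 219.60.
Rounding up gives n = 220.

220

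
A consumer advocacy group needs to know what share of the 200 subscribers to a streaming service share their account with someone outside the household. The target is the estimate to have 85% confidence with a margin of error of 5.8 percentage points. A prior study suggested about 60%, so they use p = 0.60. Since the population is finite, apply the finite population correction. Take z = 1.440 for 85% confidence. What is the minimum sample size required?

Unadjusted: n₀ = 1.440² × 0.60 × 0.40 / 0.058² ≈ 147.94, so n₀ = 148.
Finite population correction with N = 200: n = n₀ / (1 + (n₀−1)/N) = 148 / (1 + 147/200) = 148 / 1.7350 ≈ 85.30.
Rounding up, n = 86.

86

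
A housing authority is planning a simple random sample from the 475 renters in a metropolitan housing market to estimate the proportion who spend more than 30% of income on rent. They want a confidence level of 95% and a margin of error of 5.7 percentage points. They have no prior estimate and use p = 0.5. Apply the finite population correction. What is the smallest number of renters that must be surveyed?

183

For 95% confidence, z = 1.960.
Unadjusted: n₀ = 1.960² × 0.50 × 0.50 / 0.057² ≈ 295.60, so n₀ = 296.
Finite population correction with N = 475: n = n₀ / (1 + (n₀−1)/N) = 296 / (1 + 295/475) = 296 / 1.6211 ≈ 182.60.
Rounding up, n = 183.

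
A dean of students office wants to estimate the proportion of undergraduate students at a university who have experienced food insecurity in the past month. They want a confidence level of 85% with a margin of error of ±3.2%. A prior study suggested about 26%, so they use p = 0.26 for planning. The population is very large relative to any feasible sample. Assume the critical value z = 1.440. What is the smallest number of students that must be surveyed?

390

With p = 0.26, p(1−p) = 0.1924.
n = z²·p(1−p)/E² = 1.440² × 0.1924 / 0.032² = 2.0736 × 0.1924 / 0.001024 ≈ 389.61.
Rounding up gives n = 390.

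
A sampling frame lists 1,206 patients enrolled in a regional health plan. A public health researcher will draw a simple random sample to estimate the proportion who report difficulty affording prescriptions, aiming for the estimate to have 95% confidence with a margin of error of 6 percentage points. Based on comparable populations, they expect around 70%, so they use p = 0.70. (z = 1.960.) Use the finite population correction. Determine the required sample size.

190

Unadjusted: n₀ = 1.960² × 0.70 × 0.30 / 0.060² ≈ 224.09, so n₀ = 225.
Finite population correction with N = 1,206: n = n₀ / (1 + (n₀−1)/N) = 225 / (1 + 224/1206) = 225 / 1.1857 ≈ 189.76.
Rounding up, n = 190.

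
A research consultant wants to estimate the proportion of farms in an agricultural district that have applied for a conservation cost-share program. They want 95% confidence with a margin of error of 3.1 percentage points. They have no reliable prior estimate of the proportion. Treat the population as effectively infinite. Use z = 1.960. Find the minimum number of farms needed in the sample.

1000

With no prior estimate, use p = 0.5, giving p(1−p) = 0.25.
n = z²·p(1−p)/E² = 1.960² × 0.2500 / 0.031² = 3.8416 × 0.2500 / 0.000961 ≈ 999.38.
Rounding up gives n = 1000.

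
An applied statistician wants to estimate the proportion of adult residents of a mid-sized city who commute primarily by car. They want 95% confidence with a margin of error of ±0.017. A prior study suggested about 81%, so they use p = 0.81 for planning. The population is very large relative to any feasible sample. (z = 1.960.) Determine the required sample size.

2046

With p = 0.81, p(1−p) = 0.1539.
n = z²·p(1−p)/E² = 1.960² × 0.1539 / 0.017² = 3.8416 × 0.1539 / 0.000289 ≈ 2045.75.
Rounding up gives n = 2046.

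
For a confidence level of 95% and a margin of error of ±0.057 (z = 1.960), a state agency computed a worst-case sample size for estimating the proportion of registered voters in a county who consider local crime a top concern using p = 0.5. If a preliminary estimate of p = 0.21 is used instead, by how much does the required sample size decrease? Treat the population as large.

99

Conservative (p = 0.5): n = 1.960² × 0.25 / 0.057² ≈ 295.60 → 296.
Using p = 0.21: p(1−p) = 0.1659, so n = 1.960² × 0.1659 / 0.057² ≈ 196.16 → 197.
Reduction: 296 − 197 = 99.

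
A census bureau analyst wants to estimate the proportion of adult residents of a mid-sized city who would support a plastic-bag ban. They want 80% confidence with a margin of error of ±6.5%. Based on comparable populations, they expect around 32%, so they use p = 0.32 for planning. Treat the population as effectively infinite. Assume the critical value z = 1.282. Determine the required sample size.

85

With p = 0.32, p(1−p) = 0.2176.
n = z²·p(1−p)/E² = 1.282² × 0.2176 / 0.065² = 1.6435 × 0.2176 / 0.004225 ≈ 84.65.
Rounding up gives n = 85.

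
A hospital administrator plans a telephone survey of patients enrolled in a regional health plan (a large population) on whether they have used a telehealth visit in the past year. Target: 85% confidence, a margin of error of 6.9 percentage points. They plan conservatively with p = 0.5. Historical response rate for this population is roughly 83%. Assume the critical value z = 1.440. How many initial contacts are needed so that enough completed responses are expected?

132

Completed interviews needed: n₀ = 1.440² × 0.2500 / 0.069² ≈ 108.88 → 109.
At an 83% response rate, contacts needed = 109 / 0.83 ≈ 131.33 → 132.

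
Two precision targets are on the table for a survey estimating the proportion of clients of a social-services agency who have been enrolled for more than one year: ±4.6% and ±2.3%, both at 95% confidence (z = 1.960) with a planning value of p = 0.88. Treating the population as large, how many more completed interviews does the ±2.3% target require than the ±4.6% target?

At ±4.6%: n = 1.960² × 0.1056 / 0.046² ≈ 191.72 → 192.
At ±2.3%: n = 1.960² × 0.1056 / 0.023² ≈ 766.87 → 767.
Additional respondents: 767 − 192 = 575.

575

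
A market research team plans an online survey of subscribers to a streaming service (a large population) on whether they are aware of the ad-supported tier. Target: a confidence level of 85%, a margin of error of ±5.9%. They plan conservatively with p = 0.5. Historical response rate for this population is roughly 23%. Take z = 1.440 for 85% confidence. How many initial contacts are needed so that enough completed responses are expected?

648

Completed interviews needed: n₀ = 1.440² × 0.2500 / 0.059² ≈ 148.92 → 149.
At a 23% response rate, contacts needed = 149 / 0.23 ≈ 647.83 → 648.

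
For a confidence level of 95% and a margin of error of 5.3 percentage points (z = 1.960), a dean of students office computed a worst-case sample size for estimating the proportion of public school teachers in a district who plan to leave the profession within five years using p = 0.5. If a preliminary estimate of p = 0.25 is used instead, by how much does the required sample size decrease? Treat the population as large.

85

Conservative (p = 0.5): n = 1.960² × 0.25 / 0.053² ≈ 341.90 → 342.
Using p = 0.25: p(1−p) = 0.1875, so n = 1.960² × 0.1875 / 0.053² ≈ 256.43 → 257.
Reduction: 342 − 257 = 85.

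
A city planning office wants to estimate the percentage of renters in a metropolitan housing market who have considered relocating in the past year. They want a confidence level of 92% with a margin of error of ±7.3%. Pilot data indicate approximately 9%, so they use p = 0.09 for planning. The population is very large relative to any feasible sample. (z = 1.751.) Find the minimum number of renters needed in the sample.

With p = 0.09, p(1−p) = 0.0819.
n = z²·p(1−p)/E² = 1.751² × 0.0819 / 0.073² = 3.0660 × 0.0819 / 0.005329 ≈ 47.12.
Rounding up gives n = 48.

48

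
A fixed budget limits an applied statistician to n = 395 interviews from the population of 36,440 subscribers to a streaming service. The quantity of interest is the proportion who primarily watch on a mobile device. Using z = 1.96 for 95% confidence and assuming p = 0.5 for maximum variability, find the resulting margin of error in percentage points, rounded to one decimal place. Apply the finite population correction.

4.9

Finite-population factor: (N−n)/(N−1) = (36440−395)/(36440−1) = 0.9892.
SE(p̂) = √[p(1−p)/n · (N−n)/(N−1)] = √[0.2500/395 × 0.9892] = 0.02502.
E = z × SE = 1.96 × 0.02502 = 0.04904 ≈ 4.9 percentage points.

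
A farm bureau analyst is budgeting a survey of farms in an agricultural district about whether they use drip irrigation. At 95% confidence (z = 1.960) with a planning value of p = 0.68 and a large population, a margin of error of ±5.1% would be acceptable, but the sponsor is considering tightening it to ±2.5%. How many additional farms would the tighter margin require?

1016

At ±5.1%: n = 1.960² × 0.2176 / 0.051² ≈ 321.39 → 322.
At ±2.5%: n = 1.960² × 0.2176 / 0.025² ≈ 1337.49 → 1338.
Additional respondents: 1338 − 322 = 1016.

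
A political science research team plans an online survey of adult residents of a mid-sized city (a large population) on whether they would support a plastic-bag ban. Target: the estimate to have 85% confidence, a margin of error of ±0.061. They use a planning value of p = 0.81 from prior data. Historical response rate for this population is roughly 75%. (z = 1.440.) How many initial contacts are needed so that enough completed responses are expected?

Completed interviews needed: n₀ = 1.440² × 0.1539 / 0.061² ≈ 85.76 → 86.
At a 75% response rate, contacts needed = 86 / 0.75 ≈ 114.67 → 115.

115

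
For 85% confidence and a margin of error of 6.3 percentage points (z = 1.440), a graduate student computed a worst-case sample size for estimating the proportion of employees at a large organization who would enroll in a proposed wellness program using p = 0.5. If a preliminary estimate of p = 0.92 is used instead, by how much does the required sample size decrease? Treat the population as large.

92

Conservative (p = 0.5): n = 1.440² × 0.25 / 0.063² ≈ 130.61 → 131.
Using p = 0.92: p(1−p) = 0.0736, so n = 1.440² × 0.0736 / 0.063² ≈ 38.45 → 39.
Reduction: 131 − 39 = 92.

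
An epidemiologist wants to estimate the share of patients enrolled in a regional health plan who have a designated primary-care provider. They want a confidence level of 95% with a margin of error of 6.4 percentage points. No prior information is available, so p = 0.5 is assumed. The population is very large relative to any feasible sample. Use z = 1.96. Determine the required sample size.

With p = 0.5, p(1−p) = 0.25.
n = z²·p(1−p)/E² = 1.96² × 0.2500 / 0.064² = 3.8416 × 0.2500 / 0.004096 ≈ 234.47.
Rounding up gives n = 235.

235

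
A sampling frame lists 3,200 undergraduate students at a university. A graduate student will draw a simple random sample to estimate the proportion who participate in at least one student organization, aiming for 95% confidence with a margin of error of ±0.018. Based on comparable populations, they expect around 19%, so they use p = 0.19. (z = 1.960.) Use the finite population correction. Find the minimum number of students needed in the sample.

1163

Unadjusted: n₀ = 1.960² × 0.19 × 0.81 / 0.018² ≈ 1824.76, so n₀ = 1825.
Finite population correction with N = 3,200: n = n₀ / (1 + (n₀−1)/N) = 1825 / (1 + 1824/3200) = 1825 / 1.5700 ≈ 1162.42.
Rounding up, n = 1163.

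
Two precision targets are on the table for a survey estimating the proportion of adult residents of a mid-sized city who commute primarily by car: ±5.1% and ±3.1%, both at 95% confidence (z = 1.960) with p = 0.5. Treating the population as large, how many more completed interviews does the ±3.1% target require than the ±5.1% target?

630

At ±5.1%: n = 1.960² × 0.2500 / 0.051² ≈ 369.24 → 370.
At ±3.1%: n = 1.960² × 0.2500 / 0.031² ≈ 999.38 → 1000.
Additional respondents: 1000 − 370 = 630.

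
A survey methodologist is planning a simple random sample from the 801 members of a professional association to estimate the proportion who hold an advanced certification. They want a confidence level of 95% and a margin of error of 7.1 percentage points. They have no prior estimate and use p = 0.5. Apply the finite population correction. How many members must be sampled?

For 95% confidence, z = 1.96.
Unadjusted: n₀ = 1.96² × 0.50 × 0.50 / 0.071² ≈ 190.52, so n₀ = 191.
Finite population correction with N = 801: n = n₀ / (1 + (n₀−1)/N) = 191 / (1 + 190/801) = 191 / 1.2372 ≈ 154.38.
Rounding up, n = 155.

155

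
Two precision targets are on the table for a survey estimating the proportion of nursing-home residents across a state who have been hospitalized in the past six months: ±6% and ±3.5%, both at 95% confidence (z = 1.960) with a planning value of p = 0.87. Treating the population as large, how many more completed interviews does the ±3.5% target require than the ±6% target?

At ±6%: n = 1.960² × 0.1131 / 0.060² ≈ 120.69 → 121.
At ±3.5%: n = 1.960² × 0.1131 / 0.035² ≈ 354.68 → 355.
Additional respondents: 355 − 121 = 234.

234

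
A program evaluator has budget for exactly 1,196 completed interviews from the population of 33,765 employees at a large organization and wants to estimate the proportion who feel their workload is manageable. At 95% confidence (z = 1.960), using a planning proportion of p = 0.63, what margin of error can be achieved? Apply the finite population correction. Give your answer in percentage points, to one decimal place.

Finite-population factor: (N−n)/(N−1) = (33765−1196)/(33765−1) = 0.9646.
SE(p̂) = √[p(1−p)/n · (N−n)/(N−1)] = √[0.2331/1196 × 0.9646] = 0.01371.
E = z × SE = 1.960 × 0.01371 = 0.02687 ≈ 2.7 percentage points.

2.7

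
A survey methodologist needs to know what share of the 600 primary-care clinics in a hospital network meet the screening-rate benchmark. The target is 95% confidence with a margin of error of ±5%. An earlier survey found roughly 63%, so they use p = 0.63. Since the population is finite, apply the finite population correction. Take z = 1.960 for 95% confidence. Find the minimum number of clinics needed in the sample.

225

Unadjusted: n₀ = 1.960² × 0.63 × 0.37 / 0.050² ≈ 358.19, so n₀ = 359.
Finite population correction with N = 600: n = n₀ / (1 + (n₀−1)/N) = 359 / (1 + 358/600) = 359 / 1.5967 ≈ 224.84.
Rounding up, n = 225.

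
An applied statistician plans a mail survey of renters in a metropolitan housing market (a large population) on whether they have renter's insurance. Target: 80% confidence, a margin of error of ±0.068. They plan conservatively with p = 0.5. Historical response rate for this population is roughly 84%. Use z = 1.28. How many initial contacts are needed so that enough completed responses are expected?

Completed interviews needed: n₀ = 1.28² × 0.2500 / 0.068² ≈ 88.58 → 89.
At an 84% response rate, contacts needed = 89 / 0.84 ≈ 105.95 → 106.

106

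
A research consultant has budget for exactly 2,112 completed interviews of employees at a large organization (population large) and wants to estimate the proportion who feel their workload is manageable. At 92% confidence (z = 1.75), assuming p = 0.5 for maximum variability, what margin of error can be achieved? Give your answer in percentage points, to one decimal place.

SE(p̂) = √[p(1−p)/n] = √[0.2500/2112] = 0.01088.
E = z × SE = 1.75 × 0.01088 = 0.01904, or 1.9 percentage points.

1.9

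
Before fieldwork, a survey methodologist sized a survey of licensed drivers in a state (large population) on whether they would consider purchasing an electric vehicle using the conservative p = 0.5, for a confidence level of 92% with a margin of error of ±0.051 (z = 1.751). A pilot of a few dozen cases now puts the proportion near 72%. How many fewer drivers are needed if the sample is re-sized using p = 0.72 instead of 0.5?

Conservative (p = 0.5): n = 1.751² × 0.25 / 0.051² ≈ 294.69 → 295.
Using p = 0.72: p(1−p) = 0.2016, so n = 1.751² × 0.2016 / 0.051² ≈ 237.64 → 238.
Reduction: 295 − 238 = 57.

57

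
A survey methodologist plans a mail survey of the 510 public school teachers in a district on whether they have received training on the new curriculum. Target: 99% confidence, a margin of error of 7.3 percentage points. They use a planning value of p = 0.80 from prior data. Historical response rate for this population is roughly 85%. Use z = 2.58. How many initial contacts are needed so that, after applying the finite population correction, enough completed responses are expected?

170

Completed interviews needed (unadjusted): n₀ = 2.58² × 0.1600 / 0.073² ≈ 199.85 → 200.
FPC for N = 510: n = 200 / (1 + 199/510) = 200 / 1.3902 ≈ 143.86 → 144.
At an 85% response rate, contacts needed = 144 / 0.85 ≈ 169.41 → 170.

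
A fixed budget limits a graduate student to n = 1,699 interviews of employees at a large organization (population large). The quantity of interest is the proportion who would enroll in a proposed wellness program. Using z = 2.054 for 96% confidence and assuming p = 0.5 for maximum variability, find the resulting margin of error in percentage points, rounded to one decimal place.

SE(p̂) = √[p(1−p)/n] = √[0.2500/1699] = 0.01213.
E = z × SE = 2.054 × 0.01213 = 0.02492, or 2.5 percentage points.

2.5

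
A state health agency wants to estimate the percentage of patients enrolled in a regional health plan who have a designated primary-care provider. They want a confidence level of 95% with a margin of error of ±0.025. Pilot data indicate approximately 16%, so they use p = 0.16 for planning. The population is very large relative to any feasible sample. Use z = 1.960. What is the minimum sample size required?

With p = 0.16, p(1−p) = 0.1344.
n = z²·p(1−p)/E² = 1.960² × 0.1344 / 0.025² = 3.8416 × 0.1344 / 0.000625 ≈ 826.10.
Rounding up gives n = 827.

827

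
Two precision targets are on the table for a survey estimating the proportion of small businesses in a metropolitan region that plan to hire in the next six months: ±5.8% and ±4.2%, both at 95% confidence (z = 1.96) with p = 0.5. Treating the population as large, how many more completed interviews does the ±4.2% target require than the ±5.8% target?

At ±5.8%: n = 1.96² × 0.2500 / 0.058² ≈ 285.49 → 286.
At ±4.2%: n = 1.96² × 0.2500 / 0.042² ≈ 544.44 → 545.
Additional respondents: 545 − 286 = 259.

259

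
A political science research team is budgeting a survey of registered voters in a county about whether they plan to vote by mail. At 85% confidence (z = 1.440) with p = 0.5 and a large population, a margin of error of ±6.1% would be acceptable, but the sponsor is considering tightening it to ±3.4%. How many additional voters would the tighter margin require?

At ±6.1%: n = 1.440² × 0.2500 / 0.061² ≈ 139.32 → 140.
At ±3.4%: n = 1.440² × 0.2500 / 0.034² ≈ 448.44 → 449.
Additional respondents: 449 − 140 = 309.

309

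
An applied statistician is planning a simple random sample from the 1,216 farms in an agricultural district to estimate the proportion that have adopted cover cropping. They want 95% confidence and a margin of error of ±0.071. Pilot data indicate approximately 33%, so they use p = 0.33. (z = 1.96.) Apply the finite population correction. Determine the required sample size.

149

Unadjusted: n₀ = 1.96² × 0.33 × 0.67 / 0.071² ≈ 168.49, so n₀ = 169.
Finite population correction with N = 1,216: n = n₀ / (1 + (n₀−1)/N) = 169 / (1 + 168/1216) = 169 / 1.1382 ≈ 148.49.
Rounding up, n = 149.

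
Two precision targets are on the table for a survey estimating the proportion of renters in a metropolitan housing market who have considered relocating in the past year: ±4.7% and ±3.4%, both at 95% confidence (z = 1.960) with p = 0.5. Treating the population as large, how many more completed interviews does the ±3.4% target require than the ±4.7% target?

At ±4.7%: n = 1.960² × 0.2500 / 0.047² ≈ 434.77 → 435.
At ±3.4%: n = 1.960² × 0.2500 / 0.034² ≈ 830.80 → 831.
Additional respondents: 831 − 435 = 396.

396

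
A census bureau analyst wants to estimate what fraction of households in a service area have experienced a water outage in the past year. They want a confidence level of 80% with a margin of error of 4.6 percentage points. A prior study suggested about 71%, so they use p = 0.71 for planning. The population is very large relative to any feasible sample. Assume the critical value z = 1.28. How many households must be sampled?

160

With p = 0.71, p(1−p) = 0.2059.
n = z²·p(1−p)/E² = 1.28² × 0.2059 / 0.046² = 1.6384 × 0.2059 / 0.002116 ≈ 159.43.
Rounding up gives n = 160.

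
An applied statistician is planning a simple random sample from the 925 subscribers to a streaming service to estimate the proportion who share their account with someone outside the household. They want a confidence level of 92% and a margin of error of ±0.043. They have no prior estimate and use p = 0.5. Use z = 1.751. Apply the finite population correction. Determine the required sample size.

287

Unadjusted: n₀ = 1.751² × 0.50 × 0.50 / 0.043² ≈ 414.55, so n₀ = 415.
Finite population correction with N = 925: n = n₀ / (1 + (n₀−1)/N) = 415 / (1 + 414/925) = 415 / 1.4476 ≈ 286.69.
Rounding up, n = 287.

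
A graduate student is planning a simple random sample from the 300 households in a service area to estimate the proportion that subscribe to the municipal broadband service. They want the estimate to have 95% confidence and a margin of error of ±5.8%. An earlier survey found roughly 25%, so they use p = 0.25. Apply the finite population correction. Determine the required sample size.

For 95% confidence, z = 1.960.
Unadjusted: n₀ = 1.960² × 0.25 × 0.75 / 0.058² ≈ 214.12, so n₀ = 215.
Finite population correction with N = 300: n = n₀ / (1 + (n₀−1)/N) = 215 / (1 + 214/300) = 215 / 1.7133 ≈ 125.49.
Rounding up, n = 126.

126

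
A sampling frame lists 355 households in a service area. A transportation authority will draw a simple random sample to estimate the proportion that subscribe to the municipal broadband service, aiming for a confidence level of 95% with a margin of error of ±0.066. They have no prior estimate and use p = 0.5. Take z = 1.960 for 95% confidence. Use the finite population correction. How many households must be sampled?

Unadjusted: n₀ = 1.960² × 0.50 × 0.50 / 0.066² ≈ 220.48, so n₀ = 221.
Finite population correction with N = 355: n = n₀ / (1 + (n₀−1)/N) = 221 / (1 + 220/355) = 221 / 1.6197 ≈ 136.44.
Rounding up, n = 137.

137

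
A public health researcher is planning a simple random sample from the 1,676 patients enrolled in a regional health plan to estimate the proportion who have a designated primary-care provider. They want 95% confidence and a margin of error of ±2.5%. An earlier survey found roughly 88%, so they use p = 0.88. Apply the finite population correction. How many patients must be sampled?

For 95% confidence, z = 1.96.
Unadjusted: n₀ = 1.96² × 0.88 × 0.12 / 0.025² ≈ 649.08, so n₀ = 650.
Finite population correction with N = 1,676: n = n₀ / (1 + (n₀−1)/N) = 650 / (1 + 649/1676) = 650 / 1.3872 ≈ 468.56.
Rounding up, n = 469.

469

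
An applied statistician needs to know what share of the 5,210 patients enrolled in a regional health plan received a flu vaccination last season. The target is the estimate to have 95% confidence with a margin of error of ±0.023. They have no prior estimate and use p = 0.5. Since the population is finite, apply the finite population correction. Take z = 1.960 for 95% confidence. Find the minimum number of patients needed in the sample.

1347

Unadjusted: n₀ = 1.960² × 0.50 × 0.50 / 0.023² ≈ 1815.50, so n₀ = 1816.
Finite population correction with N = 5,210: n = n₀ / (1 + (n₀−1)/N) = 1816 / (1 + 1815/5210) = 1816 / 1.3484 ≈ 1346.81.
Rounding up, n = 1347.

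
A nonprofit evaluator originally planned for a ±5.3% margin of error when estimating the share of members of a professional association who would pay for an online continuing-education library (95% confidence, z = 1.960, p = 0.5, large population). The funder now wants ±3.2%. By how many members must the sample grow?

At ±5.3%: n = 1.960² × 0.2500 / 0.053² ≈ 341.90 → 342.
At ±3.2%: n = 1.960² × 0.2500 / 0.032² ≈ 937.89 → 938.
Additional respondents: 938 − 342 = 596.

596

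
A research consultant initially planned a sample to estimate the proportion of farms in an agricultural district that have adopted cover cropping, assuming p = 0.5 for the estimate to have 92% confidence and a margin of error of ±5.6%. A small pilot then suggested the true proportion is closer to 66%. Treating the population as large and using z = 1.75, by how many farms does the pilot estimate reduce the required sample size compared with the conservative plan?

25

Conservative (p = 0.5): n = 1.75² × 0.25 / 0.056² ≈ 244.14 → 245.
Using p = 0.66: p(1−p) = 0.2244, so n = 1.75² × 0.2244 / 0.056² ≈ 219.14 → 220.
Reduction: 245 − 220 = 25.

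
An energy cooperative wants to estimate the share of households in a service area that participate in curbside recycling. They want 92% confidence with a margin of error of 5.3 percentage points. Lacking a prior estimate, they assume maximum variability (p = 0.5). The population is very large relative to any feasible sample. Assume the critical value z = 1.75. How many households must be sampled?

273

With p = 0.5, p(1−p) = 0.25.
n = z²·p(1−p)/E² = 1.75² × 0.2500 / 0.053² = 3.0625 × 0.2500 / 0.002809 ≈ 272.56.
Rounding up gives n = 273.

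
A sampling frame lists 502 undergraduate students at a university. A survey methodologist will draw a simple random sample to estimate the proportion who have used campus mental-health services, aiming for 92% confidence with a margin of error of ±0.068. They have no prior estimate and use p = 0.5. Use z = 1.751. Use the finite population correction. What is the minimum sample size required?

125

Unadjusted: n₀ = 1.751² × 0.50 × 0.50 / 0.068² ≈ 165.77, so n₀ = 166.
Finite population correction with N = 502: n = n₀ / (1 + (n₀−1)/N) = 166 / (1 + 165/502) = 166 / 1.3287 ≈ 124.94.
Rounding up, n = 125.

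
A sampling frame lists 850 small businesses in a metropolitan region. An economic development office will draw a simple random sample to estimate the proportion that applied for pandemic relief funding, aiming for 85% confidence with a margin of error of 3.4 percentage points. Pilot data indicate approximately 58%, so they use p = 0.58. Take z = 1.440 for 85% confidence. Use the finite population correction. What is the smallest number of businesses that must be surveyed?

Unadjusted: n₀ = 1.440² × 0.58 × 0.42 / 0.034² ≈ 436.96, so n₀ = 437.
Finite population correction with N = 850: n = n₀ / (1 + (n₀−1)/N) = 437 / (1 + 436/850) = 437 / 1.5129 ≈ 288.84.
Rounding up, n = 289.

289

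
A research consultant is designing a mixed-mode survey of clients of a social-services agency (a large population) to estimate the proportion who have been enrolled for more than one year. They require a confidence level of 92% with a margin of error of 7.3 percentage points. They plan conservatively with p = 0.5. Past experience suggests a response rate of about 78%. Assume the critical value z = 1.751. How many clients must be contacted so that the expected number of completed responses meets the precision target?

185

Completed interviews needed: n₀ = 1.751² × 0.2500 / 0.073² ≈ 143.84 → 144.
At a 78% response rate, contacts needed = 144 / 0.78 ≈ 184.62 → 185.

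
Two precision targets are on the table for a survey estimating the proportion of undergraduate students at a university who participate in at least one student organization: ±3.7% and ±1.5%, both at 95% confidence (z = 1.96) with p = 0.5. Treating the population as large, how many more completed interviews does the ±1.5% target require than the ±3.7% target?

At ±3.7%: n = 1.96² × 0.2500 / 0.037² ≈ 701.53 → 702.
At ±1.5%: n = 1.96² × 0.2500 / 0.015² ≈ 4268.44 → 4269.
Additional respondents: 4269 − 702 = 3567.

3567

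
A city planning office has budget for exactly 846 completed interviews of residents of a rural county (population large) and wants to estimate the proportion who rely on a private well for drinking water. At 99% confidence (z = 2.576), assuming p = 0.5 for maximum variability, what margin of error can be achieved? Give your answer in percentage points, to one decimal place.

SE(p̂) = √[p(1−p)/n] = √[0.2500/846] = 0.01719.
E = z × SE = 2.576 × 0.01719 = 0.04428, or 4.4 percentage points.

4.4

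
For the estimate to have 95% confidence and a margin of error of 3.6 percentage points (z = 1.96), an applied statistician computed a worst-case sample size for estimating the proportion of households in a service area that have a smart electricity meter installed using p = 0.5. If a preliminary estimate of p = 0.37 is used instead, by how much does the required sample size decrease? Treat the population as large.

51

Conservative (p = 0.5): n = 1.96² × 0.25 / 0.036² ≈ 741.05 → 742.
Using p = 0.37: p(1−p) = 0.2331, so n = 1.96² × 0.2331 / 0.036² ≈ 690.95 → 691.
Reduction: 742 − 691 = 51.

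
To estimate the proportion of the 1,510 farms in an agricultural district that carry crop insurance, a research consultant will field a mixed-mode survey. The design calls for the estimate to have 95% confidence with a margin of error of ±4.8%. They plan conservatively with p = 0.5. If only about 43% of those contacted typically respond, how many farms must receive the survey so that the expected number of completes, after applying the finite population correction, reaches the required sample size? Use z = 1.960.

761

Completed interviews needed (unadjusted): n₀ = 1.960² × 0.2500 / 0.048² ≈ 416.84 → 417.
FPC for N = 1,510: n = 417 / (1 + 416/1510) = 417 / 1.2755 ≈ 326.93 → 327.
At a 43% response rate, contacts needed = 327 / 0.43 ≈ 760.47 → 761.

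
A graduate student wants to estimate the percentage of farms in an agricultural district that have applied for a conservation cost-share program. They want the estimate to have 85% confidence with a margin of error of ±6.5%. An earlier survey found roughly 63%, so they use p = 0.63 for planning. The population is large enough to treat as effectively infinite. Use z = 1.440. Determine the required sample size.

115

With p = 0.63, p(1−p) = 0.2331.
n = z²·p(1−p)/E² = 1.440² × 0.2331 / 0.065² = 2.0736 × 0.2331 / 0.004225 ≈ 114.40.
Rounding up gives n = 115.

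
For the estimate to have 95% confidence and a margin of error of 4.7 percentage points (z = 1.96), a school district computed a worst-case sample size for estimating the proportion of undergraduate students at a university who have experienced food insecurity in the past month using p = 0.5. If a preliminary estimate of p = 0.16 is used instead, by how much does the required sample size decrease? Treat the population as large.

201

Conservative (p = 0.5): n = 1.96² × 0.25 / 0.047² ≈ 434.77 → 435.
Using p = 0.16: p(1−p) = 0.1344, so n = 1.96² × 0.1344 / 0.047² ≈ 233.73 → 234.
Reduction: 435 − 234 = 201.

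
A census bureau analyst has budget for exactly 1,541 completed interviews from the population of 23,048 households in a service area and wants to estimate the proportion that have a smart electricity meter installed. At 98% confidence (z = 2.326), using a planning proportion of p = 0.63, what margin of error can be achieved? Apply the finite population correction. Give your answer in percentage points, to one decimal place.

2.8

Finite-population factor: (N−n)/(N−1) = (23048−1541)/(23048−1) = 0.9332.
SE(p̂) = √[p(1−p)/n · (N−n)/(N−1)] = √[0.2331/1541 × 0.9332] = 0.01188.
E = z × SE = 2.326 × 0.01188 = 0.02764 ≈ 2.8 percentage points.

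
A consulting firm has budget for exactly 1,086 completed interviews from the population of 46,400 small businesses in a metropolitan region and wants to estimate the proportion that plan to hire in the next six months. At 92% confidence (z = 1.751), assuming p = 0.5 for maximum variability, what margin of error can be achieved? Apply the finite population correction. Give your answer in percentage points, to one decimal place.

2.6

Finite-population factor: (N−n)/(N−1) = (46400−1086)/(46400−1) = 0.9766.
SE(p̂) = √[p(1−p)/n · (N−n)/(N−1)] = √[0.2500/1086 × 0.9766] = 0.01499.
E = z × SE = 1.751 × 0.01499 = 0.02625 ≈ 2.6 percentage points.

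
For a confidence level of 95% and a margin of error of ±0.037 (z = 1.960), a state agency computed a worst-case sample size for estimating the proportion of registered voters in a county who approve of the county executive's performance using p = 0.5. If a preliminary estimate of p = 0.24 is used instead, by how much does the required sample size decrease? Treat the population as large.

190

Conservative (p = 0.5): n = 1.960² × 0.25 / 0.037² ≈ 701.53 → 702.
Using p = 0.24: p(1−p) = 0.1824, so n = 1.960² × 0.1824 / 0.037² ≈ 511.84 → 512.
Reduction: 702 − 512 = 190.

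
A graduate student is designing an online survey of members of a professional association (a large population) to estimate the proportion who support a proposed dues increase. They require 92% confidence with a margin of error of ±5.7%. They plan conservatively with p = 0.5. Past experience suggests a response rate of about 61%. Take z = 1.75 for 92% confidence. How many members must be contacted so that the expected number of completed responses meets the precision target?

387

Completed interviews needed: n₀ = 1.75² × 0.2500 / 0.057² ≈ 235.65 → 236.
At a 61% response rate, contacts needed = 236 / 0.61 ≈ 386.89 → 387.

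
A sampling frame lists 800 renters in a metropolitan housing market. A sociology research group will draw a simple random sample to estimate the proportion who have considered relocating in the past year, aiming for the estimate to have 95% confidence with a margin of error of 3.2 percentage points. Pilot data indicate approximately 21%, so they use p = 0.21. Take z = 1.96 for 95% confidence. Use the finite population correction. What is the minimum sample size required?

351

Unadjusted: n₀ = 1.96² × 0.21 × 0.79 / 0.032² ≈ 622.38, so n₀ = 623.
Finite population correction with N = 800: n = n₀ / (1 + (n₀−1)/N) = 623 / (1 + 622/800) = 623 / 1.7775 ≈ 350.49.
Rounding up, n = 351.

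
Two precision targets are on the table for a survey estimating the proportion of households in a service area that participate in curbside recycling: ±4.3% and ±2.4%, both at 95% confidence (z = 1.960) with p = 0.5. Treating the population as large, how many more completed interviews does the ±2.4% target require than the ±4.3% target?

1148

At ±4.3%: n = 1.960² × 0.2500 / 0.043² ≈ 519.42 → 520.
At ±2.4%: n = 1.960² × 0.2500 / 0.024² ≈ 1667.36 → 1668.
Additional respondents: 1668 − 520 = 1148.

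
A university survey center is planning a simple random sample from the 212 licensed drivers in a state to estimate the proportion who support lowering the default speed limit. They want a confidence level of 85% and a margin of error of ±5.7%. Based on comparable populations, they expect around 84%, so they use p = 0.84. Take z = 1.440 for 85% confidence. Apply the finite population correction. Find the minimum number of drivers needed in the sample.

62

Unadjusted: n₀ = 1.440² × 0.84 × 0.16 / 0.057² ≈ 85.78, so n₀ = 86.
Finite population correction with N = 212: n = n₀ / (1 + (n₀−1)/N) = 86 / (1 + 85/212) = 86 / 1.4009 ≈ 61.39.
Rounding up, n = 62.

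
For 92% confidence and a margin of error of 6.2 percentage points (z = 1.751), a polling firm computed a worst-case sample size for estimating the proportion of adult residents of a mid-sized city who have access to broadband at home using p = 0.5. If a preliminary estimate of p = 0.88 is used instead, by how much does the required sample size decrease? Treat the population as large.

Conservative (p = 0.5): n = 1.751² × 0.25 / 0.062² ≈ 199.40 → 200.
Using p = 0.88: p(1−p) = 0.1056, so n = 1.751² × 0.1056 / 0.062² ≈ 84.23 → 85.
Reduction: 200 − 85 = 115.

115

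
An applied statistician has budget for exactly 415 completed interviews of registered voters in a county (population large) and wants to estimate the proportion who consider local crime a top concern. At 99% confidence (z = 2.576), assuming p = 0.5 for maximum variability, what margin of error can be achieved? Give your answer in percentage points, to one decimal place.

6.3

SE(p̂) = √[p(1−p)/n] = √[0.2500/415] = 0.02454.
E = z × SE = 2.576 × 0.02454 = 0.06323, or 6.3 percentage points.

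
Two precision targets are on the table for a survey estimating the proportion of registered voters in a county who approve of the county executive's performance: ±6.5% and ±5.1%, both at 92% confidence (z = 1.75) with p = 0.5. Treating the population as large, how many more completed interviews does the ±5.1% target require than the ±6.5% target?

At ±6.5%: n = 1.75² × 0.2500 / 0.065² ≈ 181.21 → 182.
At ±5.1%: n = 1.75² × 0.2500 / 0.051² ≈ 294.36 → 295.
Additional respondents: 295 − 182 = 113.

113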